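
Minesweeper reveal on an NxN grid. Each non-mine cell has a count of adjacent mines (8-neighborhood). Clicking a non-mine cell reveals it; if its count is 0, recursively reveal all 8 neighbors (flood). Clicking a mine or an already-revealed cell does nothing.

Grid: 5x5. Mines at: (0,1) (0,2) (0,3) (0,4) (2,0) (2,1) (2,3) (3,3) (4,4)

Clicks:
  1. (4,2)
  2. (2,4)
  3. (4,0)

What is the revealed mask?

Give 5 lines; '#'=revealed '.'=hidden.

Answer: .....
.....
....#
###..
###..

Derivation:
Click 1 (4,2) count=1: revealed 1 new [(4,2)] -> total=1
Click 2 (2,4) count=2: revealed 1 new [(2,4)] -> total=2
Click 3 (4,0) count=0: revealed 5 new [(3,0) (3,1) (3,2) (4,0) (4,1)] -> total=7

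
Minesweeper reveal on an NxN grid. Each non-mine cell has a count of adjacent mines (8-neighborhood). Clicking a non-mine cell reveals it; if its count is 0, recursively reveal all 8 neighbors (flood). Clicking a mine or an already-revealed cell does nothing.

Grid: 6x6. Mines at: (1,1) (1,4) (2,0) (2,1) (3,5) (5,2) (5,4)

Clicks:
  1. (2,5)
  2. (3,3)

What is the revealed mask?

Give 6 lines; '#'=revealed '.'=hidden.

Click 1 (2,5) count=2: revealed 1 new [(2,5)] -> total=1
Click 2 (3,3) count=0: revealed 9 new [(2,2) (2,3) (2,4) (3,2) (3,3) (3,4) (4,2) (4,3) (4,4)] -> total=10

Answer: ......
......
..####
..###.
..###.
......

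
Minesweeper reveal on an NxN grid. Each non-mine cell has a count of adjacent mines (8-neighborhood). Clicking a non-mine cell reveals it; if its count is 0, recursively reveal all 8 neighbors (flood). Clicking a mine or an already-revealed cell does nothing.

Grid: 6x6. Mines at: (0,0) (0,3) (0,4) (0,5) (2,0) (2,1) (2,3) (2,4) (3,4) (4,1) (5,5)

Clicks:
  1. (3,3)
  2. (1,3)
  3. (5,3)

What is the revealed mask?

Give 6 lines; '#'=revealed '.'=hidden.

Answer: ......
...#..
......
...#..
..###.
..###.

Derivation:
Click 1 (3,3) count=3: revealed 1 new [(3,3)] -> total=1
Click 2 (1,3) count=4: revealed 1 new [(1,3)] -> total=2
Click 3 (5,3) count=0: revealed 6 new [(4,2) (4,3) (4,4) (5,2) (5,3) (5,4)] -> total=8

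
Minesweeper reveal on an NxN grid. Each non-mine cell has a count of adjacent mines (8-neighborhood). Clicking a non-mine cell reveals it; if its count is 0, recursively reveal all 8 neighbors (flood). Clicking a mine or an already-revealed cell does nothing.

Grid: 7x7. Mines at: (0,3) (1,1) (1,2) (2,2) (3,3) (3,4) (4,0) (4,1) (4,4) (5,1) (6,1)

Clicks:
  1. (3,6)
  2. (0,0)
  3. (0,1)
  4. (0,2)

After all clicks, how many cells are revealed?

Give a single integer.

Click 1 (3,6) count=0: revealed 23 new [(0,4) (0,5) (0,6) (1,4) (1,5) (1,6) (2,4) (2,5) (2,6) (3,5) (3,6) (4,5) (4,6) (5,2) (5,3) (5,4) (5,5) (5,6) (6,2) (6,3) (6,4) (6,5) (6,6)] -> total=23
Click 2 (0,0) count=1: revealed 1 new [(0,0)] -> total=24
Click 3 (0,1) count=2: revealed 1 new [(0,1)] -> total=25
Click 4 (0,2) count=3: revealed 1 new [(0,2)] -> total=26

Answer: 26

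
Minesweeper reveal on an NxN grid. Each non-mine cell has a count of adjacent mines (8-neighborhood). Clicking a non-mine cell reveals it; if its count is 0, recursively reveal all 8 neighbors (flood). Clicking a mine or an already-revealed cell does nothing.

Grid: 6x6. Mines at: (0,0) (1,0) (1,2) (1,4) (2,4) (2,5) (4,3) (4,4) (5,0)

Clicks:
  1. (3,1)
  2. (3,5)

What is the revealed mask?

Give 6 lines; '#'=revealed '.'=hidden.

Answer: ......
......
###...
###..#
###...
......

Derivation:
Click 1 (3,1) count=0: revealed 9 new [(2,0) (2,1) (2,2) (3,0) (3,1) (3,2) (4,0) (4,1) (4,2)] -> total=9
Click 2 (3,5) count=3: revealed 1 new [(3,5)] -> total=10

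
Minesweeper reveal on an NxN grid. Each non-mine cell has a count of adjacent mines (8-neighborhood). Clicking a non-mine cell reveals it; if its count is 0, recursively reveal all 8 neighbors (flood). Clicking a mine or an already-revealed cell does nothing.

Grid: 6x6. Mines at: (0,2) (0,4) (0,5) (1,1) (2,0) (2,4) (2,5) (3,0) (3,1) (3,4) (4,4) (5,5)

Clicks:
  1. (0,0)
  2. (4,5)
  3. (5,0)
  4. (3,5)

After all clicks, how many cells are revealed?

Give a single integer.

Click 1 (0,0) count=1: revealed 1 new [(0,0)] -> total=1
Click 2 (4,5) count=3: revealed 1 new [(4,5)] -> total=2
Click 3 (5,0) count=0: revealed 8 new [(4,0) (4,1) (4,2) (4,3) (5,0) (5,1) (5,2) (5,3)] -> total=10
Click 4 (3,5) count=4: revealed 1 new [(3,5)] -> total=11

Answer: 11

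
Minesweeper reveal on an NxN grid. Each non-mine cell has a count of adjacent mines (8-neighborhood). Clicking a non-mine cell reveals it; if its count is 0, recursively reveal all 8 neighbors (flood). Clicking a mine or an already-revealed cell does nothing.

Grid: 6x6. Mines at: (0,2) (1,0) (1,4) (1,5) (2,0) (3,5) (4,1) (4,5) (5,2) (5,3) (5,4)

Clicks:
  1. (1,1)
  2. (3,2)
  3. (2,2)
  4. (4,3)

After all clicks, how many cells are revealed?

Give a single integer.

Click 1 (1,1) count=3: revealed 1 new [(1,1)] -> total=1
Click 2 (3,2) count=1: revealed 1 new [(3,2)] -> total=2
Click 3 (2,2) count=0: revealed 12 new [(1,2) (1,3) (2,1) (2,2) (2,3) (2,4) (3,1) (3,3) (3,4) (4,2) (4,3) (4,4)] -> total=14
Click 4 (4,3) count=3: revealed 0 new [(none)] -> total=14

Answer: 14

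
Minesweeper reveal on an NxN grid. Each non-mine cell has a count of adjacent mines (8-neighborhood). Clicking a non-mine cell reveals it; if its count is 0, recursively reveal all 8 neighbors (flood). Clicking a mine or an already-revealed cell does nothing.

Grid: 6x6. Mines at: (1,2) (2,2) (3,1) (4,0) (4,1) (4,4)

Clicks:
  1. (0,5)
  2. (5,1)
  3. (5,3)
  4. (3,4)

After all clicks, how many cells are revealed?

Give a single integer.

Click 1 (0,5) count=0: revealed 12 new [(0,3) (0,4) (0,5) (1,3) (1,4) (1,5) (2,3) (2,4) (2,5) (3,3) (3,4) (3,5)] -> total=12
Click 2 (5,1) count=2: revealed 1 new [(5,1)] -> total=13
Click 3 (5,3) count=1: revealed 1 new [(5,3)] -> total=14
Click 4 (3,4) count=1: revealed 0 new [(none)] -> total=14

Answer: 14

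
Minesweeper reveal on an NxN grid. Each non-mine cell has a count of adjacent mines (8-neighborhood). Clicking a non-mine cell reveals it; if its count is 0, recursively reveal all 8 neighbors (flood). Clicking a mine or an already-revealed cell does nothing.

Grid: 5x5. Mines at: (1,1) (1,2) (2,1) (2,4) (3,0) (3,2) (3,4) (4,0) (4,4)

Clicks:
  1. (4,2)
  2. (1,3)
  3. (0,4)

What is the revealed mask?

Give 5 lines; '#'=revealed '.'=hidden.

Click 1 (4,2) count=1: revealed 1 new [(4,2)] -> total=1
Click 2 (1,3) count=2: revealed 1 new [(1,3)] -> total=2
Click 3 (0,4) count=0: revealed 3 new [(0,3) (0,4) (1,4)] -> total=5

Answer: ...##
...##
.....
.....
..#..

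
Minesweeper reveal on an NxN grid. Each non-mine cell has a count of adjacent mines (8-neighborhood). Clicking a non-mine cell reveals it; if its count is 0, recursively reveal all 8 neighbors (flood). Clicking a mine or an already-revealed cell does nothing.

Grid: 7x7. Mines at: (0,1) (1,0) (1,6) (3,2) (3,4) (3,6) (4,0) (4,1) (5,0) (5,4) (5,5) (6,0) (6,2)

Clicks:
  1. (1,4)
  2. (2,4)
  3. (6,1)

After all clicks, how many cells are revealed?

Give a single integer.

Click 1 (1,4) count=0: revealed 12 new [(0,2) (0,3) (0,4) (0,5) (1,2) (1,3) (1,4) (1,5) (2,2) (2,3) (2,4) (2,5)] -> total=12
Click 2 (2,4) count=1: revealed 0 new [(none)] -> total=12
Click 3 (6,1) count=3: revealed 1 new [(6,1)] -> total=13

Answer: 13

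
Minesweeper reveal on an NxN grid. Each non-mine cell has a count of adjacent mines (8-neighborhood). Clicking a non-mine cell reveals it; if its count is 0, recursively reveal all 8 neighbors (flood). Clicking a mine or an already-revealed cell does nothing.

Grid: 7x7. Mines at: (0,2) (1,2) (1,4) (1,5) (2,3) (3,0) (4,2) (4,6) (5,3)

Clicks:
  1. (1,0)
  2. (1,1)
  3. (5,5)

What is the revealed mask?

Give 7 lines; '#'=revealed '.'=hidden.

Answer: ##.....
##.....
##.....
.......
.......
.....#.
.......

Derivation:
Click 1 (1,0) count=0: revealed 6 new [(0,0) (0,1) (1,0) (1,1) (2,0) (2,1)] -> total=6
Click 2 (1,1) count=2: revealed 0 new [(none)] -> total=6
Click 3 (5,5) count=1: revealed 1 new [(5,5)] -> total=7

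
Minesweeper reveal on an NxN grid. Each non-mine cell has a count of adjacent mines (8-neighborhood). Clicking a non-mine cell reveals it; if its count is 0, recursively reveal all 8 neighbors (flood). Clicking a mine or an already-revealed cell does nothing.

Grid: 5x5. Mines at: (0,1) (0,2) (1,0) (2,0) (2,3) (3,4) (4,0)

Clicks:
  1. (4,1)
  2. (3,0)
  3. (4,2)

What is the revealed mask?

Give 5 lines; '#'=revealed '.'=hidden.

Click 1 (4,1) count=1: revealed 1 new [(4,1)] -> total=1
Click 2 (3,0) count=2: revealed 1 new [(3,0)] -> total=2
Click 3 (4,2) count=0: revealed 5 new [(3,1) (3,2) (3,3) (4,2) (4,3)] -> total=7

Answer: .....
.....
.....
####.
.###.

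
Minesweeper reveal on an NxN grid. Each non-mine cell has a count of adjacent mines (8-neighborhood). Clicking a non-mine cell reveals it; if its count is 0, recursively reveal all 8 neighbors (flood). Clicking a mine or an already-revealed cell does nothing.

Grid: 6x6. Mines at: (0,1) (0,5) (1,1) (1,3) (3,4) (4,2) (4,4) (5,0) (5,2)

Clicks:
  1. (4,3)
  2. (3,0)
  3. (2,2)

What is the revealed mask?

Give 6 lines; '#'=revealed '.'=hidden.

Click 1 (4,3) count=4: revealed 1 new [(4,3)] -> total=1
Click 2 (3,0) count=0: revealed 6 new [(2,0) (2,1) (3,0) (3,1) (4,0) (4,1)] -> total=7
Click 3 (2,2) count=2: revealed 1 new [(2,2)] -> total=8

Answer: ......
......
###...
##....
##.#..
......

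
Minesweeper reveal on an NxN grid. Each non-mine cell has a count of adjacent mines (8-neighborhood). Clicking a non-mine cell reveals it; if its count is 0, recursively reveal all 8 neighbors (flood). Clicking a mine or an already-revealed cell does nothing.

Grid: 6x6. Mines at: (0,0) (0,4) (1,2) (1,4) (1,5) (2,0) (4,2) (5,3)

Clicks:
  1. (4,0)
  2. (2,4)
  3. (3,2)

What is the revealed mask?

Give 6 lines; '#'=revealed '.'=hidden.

Answer: ......
......
....#.
###...
##....
##....

Derivation:
Click 1 (4,0) count=0: revealed 6 new [(3,0) (3,1) (4,0) (4,1) (5,0) (5,1)] -> total=6
Click 2 (2,4) count=2: revealed 1 new [(2,4)] -> total=7
Click 3 (3,2) count=1: revealed 1 new [(3,2)] -> total=8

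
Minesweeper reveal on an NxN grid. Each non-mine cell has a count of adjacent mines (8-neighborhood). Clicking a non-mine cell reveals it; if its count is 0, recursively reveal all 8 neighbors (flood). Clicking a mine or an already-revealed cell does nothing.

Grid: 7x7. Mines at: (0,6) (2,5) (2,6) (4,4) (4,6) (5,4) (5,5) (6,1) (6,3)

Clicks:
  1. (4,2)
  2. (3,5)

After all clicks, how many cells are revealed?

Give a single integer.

Answer: 31

Derivation:
Click 1 (4,2) count=0: revealed 30 new [(0,0) (0,1) (0,2) (0,3) (0,4) (0,5) (1,0) (1,1) (1,2) (1,3) (1,4) (1,5) (2,0) (2,1) (2,2) (2,3) (2,4) (3,0) (3,1) (3,2) (3,3) (3,4) (4,0) (4,1) (4,2) (4,3) (5,0) (5,1) (5,2) (5,3)] -> total=30
Click 2 (3,5) count=4: revealed 1 new [(3,5)] -> total=31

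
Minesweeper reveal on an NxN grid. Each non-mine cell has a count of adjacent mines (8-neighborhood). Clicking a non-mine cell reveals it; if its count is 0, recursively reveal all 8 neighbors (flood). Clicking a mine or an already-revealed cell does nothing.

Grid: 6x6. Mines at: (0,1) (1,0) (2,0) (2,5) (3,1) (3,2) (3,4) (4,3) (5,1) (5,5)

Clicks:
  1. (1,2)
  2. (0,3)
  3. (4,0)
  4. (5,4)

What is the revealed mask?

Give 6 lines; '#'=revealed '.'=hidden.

Click 1 (1,2) count=1: revealed 1 new [(1,2)] -> total=1
Click 2 (0,3) count=0: revealed 10 new [(0,2) (0,3) (0,4) (0,5) (1,3) (1,4) (1,5) (2,2) (2,3) (2,4)] -> total=11
Click 3 (4,0) count=2: revealed 1 new [(4,0)] -> total=12
Click 4 (5,4) count=2: revealed 1 new [(5,4)] -> total=13

Answer: ..####
..####
..###.
......
#.....
....#.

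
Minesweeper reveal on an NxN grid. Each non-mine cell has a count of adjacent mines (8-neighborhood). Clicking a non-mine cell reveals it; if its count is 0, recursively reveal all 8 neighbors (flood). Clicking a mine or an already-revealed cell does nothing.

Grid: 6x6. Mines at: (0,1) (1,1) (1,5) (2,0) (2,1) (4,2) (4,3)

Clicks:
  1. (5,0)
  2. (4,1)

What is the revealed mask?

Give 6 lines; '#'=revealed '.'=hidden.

Answer: ......
......
......
##....
##....
##....

Derivation:
Click 1 (5,0) count=0: revealed 6 new [(3,0) (3,1) (4,0) (4,1) (5,0) (5,1)] -> total=6
Click 2 (4,1) count=1: revealed 0 new [(none)] -> total=6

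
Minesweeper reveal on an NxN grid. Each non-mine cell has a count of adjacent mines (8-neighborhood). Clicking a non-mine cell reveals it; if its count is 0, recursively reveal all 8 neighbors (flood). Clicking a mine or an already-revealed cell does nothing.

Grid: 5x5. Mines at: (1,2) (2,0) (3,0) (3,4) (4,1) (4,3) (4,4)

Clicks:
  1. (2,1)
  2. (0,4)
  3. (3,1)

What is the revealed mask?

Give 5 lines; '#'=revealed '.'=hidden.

Click 1 (2,1) count=3: revealed 1 new [(2,1)] -> total=1
Click 2 (0,4) count=0: revealed 6 new [(0,3) (0,4) (1,3) (1,4) (2,3) (2,4)] -> total=7
Click 3 (3,1) count=3: revealed 1 new [(3,1)] -> total=8

Answer: ...##
...##
.#.##
.#...
.....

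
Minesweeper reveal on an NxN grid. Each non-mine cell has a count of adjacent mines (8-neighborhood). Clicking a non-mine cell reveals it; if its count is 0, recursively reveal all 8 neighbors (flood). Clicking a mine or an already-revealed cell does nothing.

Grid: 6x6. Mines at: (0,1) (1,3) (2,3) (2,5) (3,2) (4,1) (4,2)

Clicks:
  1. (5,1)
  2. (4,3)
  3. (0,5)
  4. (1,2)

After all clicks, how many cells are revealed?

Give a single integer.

Click 1 (5,1) count=2: revealed 1 new [(5,1)] -> total=1
Click 2 (4,3) count=2: revealed 1 new [(4,3)] -> total=2
Click 3 (0,5) count=0: revealed 4 new [(0,4) (0,5) (1,4) (1,5)] -> total=6
Click 4 (1,2) count=3: revealed 1 new [(1,2)] -> total=7

Answer: 7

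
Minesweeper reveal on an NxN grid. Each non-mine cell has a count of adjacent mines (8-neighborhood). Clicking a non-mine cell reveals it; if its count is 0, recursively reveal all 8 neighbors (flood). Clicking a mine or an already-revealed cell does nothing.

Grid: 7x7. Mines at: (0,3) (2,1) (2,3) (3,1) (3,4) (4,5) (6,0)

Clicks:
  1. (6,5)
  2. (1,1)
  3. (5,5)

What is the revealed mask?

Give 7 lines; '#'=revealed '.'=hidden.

Click 1 (6,5) count=0: revealed 16 new [(4,1) (4,2) (4,3) (4,4) (5,1) (5,2) (5,3) (5,4) (5,5) (5,6) (6,1) (6,2) (6,3) (6,4) (6,5) (6,6)] -> total=16
Click 2 (1,1) count=1: revealed 1 new [(1,1)] -> total=17
Click 3 (5,5) count=1: revealed 0 new [(none)] -> total=17

Answer: .......
.#.....
.......
.......
.####..
.######
.######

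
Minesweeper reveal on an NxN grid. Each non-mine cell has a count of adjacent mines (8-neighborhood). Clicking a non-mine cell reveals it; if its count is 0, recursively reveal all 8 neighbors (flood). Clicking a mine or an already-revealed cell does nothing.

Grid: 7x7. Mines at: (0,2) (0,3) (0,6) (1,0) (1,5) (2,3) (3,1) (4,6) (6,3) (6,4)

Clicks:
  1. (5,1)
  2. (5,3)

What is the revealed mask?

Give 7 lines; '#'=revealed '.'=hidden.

Answer: .......
.......
.......
.......
###....
####...
###....

Derivation:
Click 1 (5,1) count=0: revealed 9 new [(4,0) (4,1) (4,2) (5,0) (5,1) (5,2) (6,0) (6,1) (6,2)] -> total=9
Click 2 (5,3) count=2: revealed 1 new [(5,3)] -> total=10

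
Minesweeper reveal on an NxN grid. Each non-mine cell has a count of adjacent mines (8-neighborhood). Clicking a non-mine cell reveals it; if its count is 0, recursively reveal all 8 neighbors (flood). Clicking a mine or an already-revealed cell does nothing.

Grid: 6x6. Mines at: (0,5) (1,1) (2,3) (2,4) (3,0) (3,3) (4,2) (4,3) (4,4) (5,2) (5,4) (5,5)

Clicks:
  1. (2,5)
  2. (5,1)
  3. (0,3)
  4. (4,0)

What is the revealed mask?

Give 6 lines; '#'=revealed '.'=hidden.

Answer: ..###.
..###.
.....#
......
#.....
.#....

Derivation:
Click 1 (2,5) count=1: revealed 1 new [(2,5)] -> total=1
Click 2 (5,1) count=2: revealed 1 new [(5,1)] -> total=2
Click 3 (0,3) count=0: revealed 6 new [(0,2) (0,3) (0,4) (1,2) (1,3) (1,4)] -> total=8
Click 4 (4,0) count=1: revealed 1 new [(4,0)] -> total=9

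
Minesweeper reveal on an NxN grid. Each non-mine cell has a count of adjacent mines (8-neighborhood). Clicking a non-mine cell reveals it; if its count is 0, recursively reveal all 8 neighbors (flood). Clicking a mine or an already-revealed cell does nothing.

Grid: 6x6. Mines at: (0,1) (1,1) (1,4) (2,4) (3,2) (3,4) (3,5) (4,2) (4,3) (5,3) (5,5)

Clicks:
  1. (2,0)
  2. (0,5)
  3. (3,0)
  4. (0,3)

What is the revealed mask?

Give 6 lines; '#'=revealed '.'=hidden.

Answer: ...#.#
......
##....
##....
##....
##....

Derivation:
Click 1 (2,0) count=1: revealed 1 new [(2,0)] -> total=1
Click 2 (0,5) count=1: revealed 1 new [(0,5)] -> total=2
Click 3 (3,0) count=0: revealed 7 new [(2,1) (3,0) (3,1) (4,0) (4,1) (5,0) (5,1)] -> total=9
Click 4 (0,3) count=1: revealed 1 new [(0,3)] -> total=10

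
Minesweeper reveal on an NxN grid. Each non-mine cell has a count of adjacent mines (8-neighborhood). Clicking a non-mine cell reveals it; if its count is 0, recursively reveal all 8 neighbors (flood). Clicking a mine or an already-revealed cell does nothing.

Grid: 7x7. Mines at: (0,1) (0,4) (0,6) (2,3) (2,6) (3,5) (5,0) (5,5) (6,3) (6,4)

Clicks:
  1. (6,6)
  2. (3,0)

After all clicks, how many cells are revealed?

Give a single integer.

Answer: 21

Derivation:
Click 1 (6,6) count=1: revealed 1 new [(6,6)] -> total=1
Click 2 (3,0) count=0: revealed 20 new [(1,0) (1,1) (1,2) (2,0) (2,1) (2,2) (3,0) (3,1) (3,2) (3,3) (3,4) (4,0) (4,1) (4,2) (4,3) (4,4) (5,1) (5,2) (5,3) (5,4)] -> total=21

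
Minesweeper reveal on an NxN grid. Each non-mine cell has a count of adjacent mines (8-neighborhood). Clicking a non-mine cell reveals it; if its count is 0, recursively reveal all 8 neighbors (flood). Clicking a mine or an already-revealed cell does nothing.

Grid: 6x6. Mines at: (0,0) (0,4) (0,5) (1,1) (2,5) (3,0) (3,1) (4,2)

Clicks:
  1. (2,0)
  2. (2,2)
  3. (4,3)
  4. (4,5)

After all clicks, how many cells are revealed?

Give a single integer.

Answer: 11

Derivation:
Click 1 (2,0) count=3: revealed 1 new [(2,0)] -> total=1
Click 2 (2,2) count=2: revealed 1 new [(2,2)] -> total=2
Click 3 (4,3) count=1: revealed 1 new [(4,3)] -> total=3
Click 4 (4,5) count=0: revealed 8 new [(3,3) (3,4) (3,5) (4,4) (4,5) (5,3) (5,4) (5,5)] -> total=11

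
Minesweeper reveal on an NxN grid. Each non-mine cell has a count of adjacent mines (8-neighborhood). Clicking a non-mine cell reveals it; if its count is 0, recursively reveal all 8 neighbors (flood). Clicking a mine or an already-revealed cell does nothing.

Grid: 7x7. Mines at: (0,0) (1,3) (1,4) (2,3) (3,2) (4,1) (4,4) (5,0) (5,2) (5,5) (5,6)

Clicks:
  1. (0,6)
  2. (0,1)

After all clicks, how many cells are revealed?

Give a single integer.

Click 1 (0,6) count=0: revealed 10 new [(0,5) (0,6) (1,5) (1,6) (2,5) (2,6) (3,5) (3,6) (4,5) (4,6)] -> total=10
Click 2 (0,1) count=1: revealed 1 new [(0,1)] -> total=11

Answer: 11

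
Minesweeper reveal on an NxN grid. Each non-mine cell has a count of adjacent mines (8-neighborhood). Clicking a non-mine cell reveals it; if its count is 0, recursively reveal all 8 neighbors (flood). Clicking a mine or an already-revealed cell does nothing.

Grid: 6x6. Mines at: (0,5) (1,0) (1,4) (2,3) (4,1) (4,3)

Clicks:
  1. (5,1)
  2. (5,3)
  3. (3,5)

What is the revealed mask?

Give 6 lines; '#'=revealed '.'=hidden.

Click 1 (5,1) count=1: revealed 1 new [(5,1)] -> total=1
Click 2 (5,3) count=1: revealed 1 new [(5,3)] -> total=2
Click 3 (3,5) count=0: revealed 8 new [(2,4) (2,5) (3,4) (3,5) (4,4) (4,5) (5,4) (5,5)] -> total=10

Answer: ......
......
....##
....##
....##
.#.###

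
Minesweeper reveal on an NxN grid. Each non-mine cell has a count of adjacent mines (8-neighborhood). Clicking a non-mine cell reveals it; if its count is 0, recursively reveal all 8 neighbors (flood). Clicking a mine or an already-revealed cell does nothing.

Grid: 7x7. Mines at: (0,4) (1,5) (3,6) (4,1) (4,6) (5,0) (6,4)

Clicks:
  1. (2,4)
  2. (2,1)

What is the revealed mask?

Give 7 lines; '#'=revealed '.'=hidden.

Answer: ####...
#####..
######.
######.
..####.
..####.
.......

Derivation:
Click 1 (2,4) count=1: revealed 1 new [(2,4)] -> total=1
Click 2 (2,1) count=0: revealed 28 new [(0,0) (0,1) (0,2) (0,3) (1,0) (1,1) (1,2) (1,3) (1,4) (2,0) (2,1) (2,2) (2,3) (2,5) (3,0) (3,1) (3,2) (3,3) (3,4) (3,5) (4,2) (4,3) (4,4) (4,5) (5,2) (5,3) (5,4) (5,5)] -> total=29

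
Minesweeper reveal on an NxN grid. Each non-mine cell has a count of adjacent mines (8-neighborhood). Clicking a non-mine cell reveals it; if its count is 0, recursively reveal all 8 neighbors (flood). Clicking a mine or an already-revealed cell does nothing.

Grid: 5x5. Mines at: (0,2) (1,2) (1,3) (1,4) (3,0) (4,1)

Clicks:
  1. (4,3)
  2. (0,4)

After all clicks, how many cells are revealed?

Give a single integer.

Click 1 (4,3) count=0: revealed 9 new [(2,2) (2,3) (2,4) (3,2) (3,3) (3,4) (4,2) (4,3) (4,4)] -> total=9
Click 2 (0,4) count=2: revealed 1 new [(0,4)] -> total=10

Answer: 10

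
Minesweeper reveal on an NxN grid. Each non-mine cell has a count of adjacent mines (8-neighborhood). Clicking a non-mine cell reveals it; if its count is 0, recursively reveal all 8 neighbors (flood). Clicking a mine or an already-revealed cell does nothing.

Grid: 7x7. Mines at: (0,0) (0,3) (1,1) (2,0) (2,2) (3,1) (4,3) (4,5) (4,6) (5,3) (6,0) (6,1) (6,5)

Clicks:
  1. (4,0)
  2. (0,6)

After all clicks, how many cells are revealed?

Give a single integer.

Answer: 16

Derivation:
Click 1 (4,0) count=1: revealed 1 new [(4,0)] -> total=1
Click 2 (0,6) count=0: revealed 15 new [(0,4) (0,5) (0,6) (1,3) (1,4) (1,5) (1,6) (2,3) (2,4) (2,5) (2,6) (3,3) (3,4) (3,5) (3,6)] -> total=16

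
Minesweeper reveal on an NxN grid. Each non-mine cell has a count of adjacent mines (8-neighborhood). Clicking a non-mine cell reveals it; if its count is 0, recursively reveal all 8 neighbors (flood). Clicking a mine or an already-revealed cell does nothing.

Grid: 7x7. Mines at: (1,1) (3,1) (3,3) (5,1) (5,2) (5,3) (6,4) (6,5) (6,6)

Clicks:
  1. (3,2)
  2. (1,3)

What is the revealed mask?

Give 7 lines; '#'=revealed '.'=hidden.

Answer: ..#####
..#####
..#####
..#.###
....###
....###
.......

Derivation:
Click 1 (3,2) count=2: revealed 1 new [(3,2)] -> total=1
Click 2 (1,3) count=0: revealed 24 new [(0,2) (0,3) (0,4) (0,5) (0,6) (1,2) (1,3) (1,4) (1,5) (1,6) (2,2) (2,3) (2,4) (2,5) (2,6) (3,4) (3,5) (3,6) (4,4) (4,5) (4,6) (5,4) (5,5) (5,6)] -> total=25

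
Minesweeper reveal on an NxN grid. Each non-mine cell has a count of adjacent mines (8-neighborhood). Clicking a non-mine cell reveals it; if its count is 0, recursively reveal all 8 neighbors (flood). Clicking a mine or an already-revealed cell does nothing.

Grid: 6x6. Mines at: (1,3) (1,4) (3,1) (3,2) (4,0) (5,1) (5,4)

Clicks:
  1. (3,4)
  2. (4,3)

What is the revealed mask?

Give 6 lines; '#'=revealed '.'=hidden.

Click 1 (3,4) count=0: revealed 9 new [(2,3) (2,4) (2,5) (3,3) (3,4) (3,5) (4,3) (4,4) (4,5)] -> total=9
Click 2 (4,3) count=2: revealed 0 new [(none)] -> total=9

Answer: ......
......
...###
...###
...###
......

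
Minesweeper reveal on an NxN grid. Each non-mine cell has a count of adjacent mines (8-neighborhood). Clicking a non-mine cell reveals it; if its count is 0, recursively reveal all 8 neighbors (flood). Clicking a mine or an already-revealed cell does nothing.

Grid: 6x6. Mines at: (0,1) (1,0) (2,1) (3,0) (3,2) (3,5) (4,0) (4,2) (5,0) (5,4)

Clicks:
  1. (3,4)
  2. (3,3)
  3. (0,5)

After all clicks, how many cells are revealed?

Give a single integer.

Click 1 (3,4) count=1: revealed 1 new [(3,4)] -> total=1
Click 2 (3,3) count=2: revealed 1 new [(3,3)] -> total=2
Click 3 (0,5) count=0: revealed 12 new [(0,2) (0,3) (0,4) (0,5) (1,2) (1,3) (1,4) (1,5) (2,2) (2,3) (2,4) (2,5)] -> total=14

Answer: 14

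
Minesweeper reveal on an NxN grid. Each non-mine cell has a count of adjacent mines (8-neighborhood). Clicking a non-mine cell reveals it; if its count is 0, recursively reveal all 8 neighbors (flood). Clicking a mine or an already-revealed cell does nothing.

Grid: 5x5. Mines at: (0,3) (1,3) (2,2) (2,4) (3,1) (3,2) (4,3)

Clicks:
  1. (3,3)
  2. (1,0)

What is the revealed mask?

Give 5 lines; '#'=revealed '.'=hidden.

Click 1 (3,3) count=4: revealed 1 new [(3,3)] -> total=1
Click 2 (1,0) count=0: revealed 8 new [(0,0) (0,1) (0,2) (1,0) (1,1) (1,2) (2,0) (2,1)] -> total=9

Answer: ###..
###..
##...
...#.
.....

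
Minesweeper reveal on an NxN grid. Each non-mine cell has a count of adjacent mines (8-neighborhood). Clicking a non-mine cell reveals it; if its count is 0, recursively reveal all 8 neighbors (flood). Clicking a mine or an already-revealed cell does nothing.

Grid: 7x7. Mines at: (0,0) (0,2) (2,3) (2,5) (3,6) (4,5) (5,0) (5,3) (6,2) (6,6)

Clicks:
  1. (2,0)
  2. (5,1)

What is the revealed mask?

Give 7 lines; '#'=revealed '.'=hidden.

Click 1 (2,0) count=0: revealed 12 new [(1,0) (1,1) (1,2) (2,0) (2,1) (2,2) (3,0) (3,1) (3,2) (4,0) (4,1) (4,2)] -> total=12
Click 2 (5,1) count=2: revealed 1 new [(5,1)] -> total=13

Answer: .......
###....
###....
###....
###....
.#.....
.......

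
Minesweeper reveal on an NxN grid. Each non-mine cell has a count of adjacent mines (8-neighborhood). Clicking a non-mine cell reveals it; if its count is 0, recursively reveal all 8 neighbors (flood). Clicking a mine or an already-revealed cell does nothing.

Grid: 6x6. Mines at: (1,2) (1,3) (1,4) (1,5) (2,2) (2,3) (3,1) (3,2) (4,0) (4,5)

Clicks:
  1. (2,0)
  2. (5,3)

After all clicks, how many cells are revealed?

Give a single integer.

Answer: 9

Derivation:
Click 1 (2,0) count=1: revealed 1 new [(2,0)] -> total=1
Click 2 (5,3) count=0: revealed 8 new [(4,1) (4,2) (4,3) (4,4) (5,1) (5,2) (5,3) (5,4)] -> total=9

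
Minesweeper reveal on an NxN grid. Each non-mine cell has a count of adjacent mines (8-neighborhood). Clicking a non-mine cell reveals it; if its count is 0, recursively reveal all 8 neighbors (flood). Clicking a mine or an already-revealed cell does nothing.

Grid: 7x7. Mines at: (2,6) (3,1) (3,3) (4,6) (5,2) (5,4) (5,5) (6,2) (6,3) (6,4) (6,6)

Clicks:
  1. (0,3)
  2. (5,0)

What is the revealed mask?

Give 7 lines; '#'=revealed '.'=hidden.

Answer: #######
#######
######.
.......
##.....
##.....
##.....

Derivation:
Click 1 (0,3) count=0: revealed 20 new [(0,0) (0,1) (0,2) (0,3) (0,4) (0,5) (0,6) (1,0) (1,1) (1,2) (1,3) (1,4) (1,5) (1,6) (2,0) (2,1) (2,2) (2,3) (2,4) (2,5)] -> total=20
Click 2 (5,0) count=0: revealed 6 new [(4,0) (4,1) (5,0) (5,1) (6,0) (6,1)] -> total=26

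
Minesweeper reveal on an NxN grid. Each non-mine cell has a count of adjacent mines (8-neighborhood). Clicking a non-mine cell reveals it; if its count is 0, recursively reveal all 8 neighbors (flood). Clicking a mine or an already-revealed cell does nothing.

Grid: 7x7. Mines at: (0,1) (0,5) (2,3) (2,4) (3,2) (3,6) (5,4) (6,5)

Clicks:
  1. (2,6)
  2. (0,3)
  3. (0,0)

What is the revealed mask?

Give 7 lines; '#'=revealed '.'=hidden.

Click 1 (2,6) count=1: revealed 1 new [(2,6)] -> total=1
Click 2 (0,3) count=0: revealed 6 new [(0,2) (0,3) (0,4) (1,2) (1,3) (1,4)] -> total=7
Click 3 (0,0) count=1: revealed 1 new [(0,0)] -> total=8

Answer: #.###..
..###..
......#
.......
.......
.......
.......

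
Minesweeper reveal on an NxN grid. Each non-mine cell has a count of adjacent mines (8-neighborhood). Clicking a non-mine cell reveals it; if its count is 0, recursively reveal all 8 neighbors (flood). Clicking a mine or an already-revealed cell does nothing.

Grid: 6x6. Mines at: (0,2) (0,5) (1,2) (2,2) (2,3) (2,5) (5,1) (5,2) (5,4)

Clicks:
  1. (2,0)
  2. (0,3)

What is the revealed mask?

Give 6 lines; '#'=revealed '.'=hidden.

Click 1 (2,0) count=0: revealed 10 new [(0,0) (0,1) (1,0) (1,1) (2,0) (2,1) (3,0) (3,1) (4,0) (4,1)] -> total=10
Click 2 (0,3) count=2: revealed 1 new [(0,3)] -> total=11

Answer: ##.#..
##....
##....
##....
##....
......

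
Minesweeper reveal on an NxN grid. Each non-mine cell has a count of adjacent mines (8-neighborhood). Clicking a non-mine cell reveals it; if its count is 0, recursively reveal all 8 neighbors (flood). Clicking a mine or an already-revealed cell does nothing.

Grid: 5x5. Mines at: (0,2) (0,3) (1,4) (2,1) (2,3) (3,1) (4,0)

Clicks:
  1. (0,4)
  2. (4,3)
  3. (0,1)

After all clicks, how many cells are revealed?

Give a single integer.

Answer: 8

Derivation:
Click 1 (0,4) count=2: revealed 1 new [(0,4)] -> total=1
Click 2 (4,3) count=0: revealed 6 new [(3,2) (3,3) (3,4) (4,2) (4,3) (4,4)] -> total=7
Click 3 (0,1) count=1: revealed 1 new [(0,1)] -> total=8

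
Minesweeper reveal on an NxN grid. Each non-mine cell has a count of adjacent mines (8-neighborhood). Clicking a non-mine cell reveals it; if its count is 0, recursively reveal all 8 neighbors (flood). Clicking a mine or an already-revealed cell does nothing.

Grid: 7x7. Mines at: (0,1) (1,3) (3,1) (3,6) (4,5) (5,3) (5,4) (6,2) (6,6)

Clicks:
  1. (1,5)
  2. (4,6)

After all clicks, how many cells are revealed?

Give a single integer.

Answer: 10

Derivation:
Click 1 (1,5) count=0: revealed 9 new [(0,4) (0,5) (0,6) (1,4) (1,5) (1,6) (2,4) (2,5) (2,6)] -> total=9
Click 2 (4,6) count=2: revealed 1 new [(4,6)] -> total=10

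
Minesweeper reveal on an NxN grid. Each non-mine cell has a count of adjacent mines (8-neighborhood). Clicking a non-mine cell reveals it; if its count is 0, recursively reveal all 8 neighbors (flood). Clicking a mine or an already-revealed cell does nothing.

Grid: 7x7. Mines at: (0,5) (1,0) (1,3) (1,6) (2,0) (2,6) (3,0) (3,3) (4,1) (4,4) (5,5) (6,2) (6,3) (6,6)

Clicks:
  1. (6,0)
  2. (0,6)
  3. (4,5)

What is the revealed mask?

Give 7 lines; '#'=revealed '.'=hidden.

Answer: ......#
.......
.......
.......
.....#.
##.....
##.....

Derivation:
Click 1 (6,0) count=0: revealed 4 new [(5,0) (5,1) (6,0) (6,1)] -> total=4
Click 2 (0,6) count=2: revealed 1 new [(0,6)] -> total=5
Click 3 (4,5) count=2: revealed 1 new [(4,5)] -> total=6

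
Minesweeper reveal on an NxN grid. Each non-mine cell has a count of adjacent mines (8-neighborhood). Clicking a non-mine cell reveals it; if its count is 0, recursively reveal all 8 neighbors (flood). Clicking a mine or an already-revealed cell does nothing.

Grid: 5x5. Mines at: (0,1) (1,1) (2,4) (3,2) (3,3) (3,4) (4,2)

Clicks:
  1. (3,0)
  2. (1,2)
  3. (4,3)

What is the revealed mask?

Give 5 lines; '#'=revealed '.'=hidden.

Click 1 (3,0) count=0: revealed 6 new [(2,0) (2,1) (3,0) (3,1) (4,0) (4,1)] -> total=6
Click 2 (1,2) count=2: revealed 1 new [(1,2)] -> total=7
Click 3 (4,3) count=4: revealed 1 new [(4,3)] -> total=8

Answer: .....
..#..
##...
##...
##.#.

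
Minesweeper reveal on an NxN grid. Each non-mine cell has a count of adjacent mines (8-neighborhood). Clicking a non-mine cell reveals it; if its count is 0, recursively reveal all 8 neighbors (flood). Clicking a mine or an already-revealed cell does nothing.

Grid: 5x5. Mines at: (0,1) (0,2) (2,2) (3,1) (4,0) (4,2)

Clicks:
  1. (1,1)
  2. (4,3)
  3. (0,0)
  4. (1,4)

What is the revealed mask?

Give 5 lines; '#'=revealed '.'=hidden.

Answer: #..##
.#.##
...##
...##
...##

Derivation:
Click 1 (1,1) count=3: revealed 1 new [(1,1)] -> total=1
Click 2 (4,3) count=1: revealed 1 new [(4,3)] -> total=2
Click 3 (0,0) count=1: revealed 1 new [(0,0)] -> total=3
Click 4 (1,4) count=0: revealed 9 new [(0,3) (0,4) (1,3) (1,4) (2,3) (2,4) (3,3) (3,4) (4,4)] -> total=12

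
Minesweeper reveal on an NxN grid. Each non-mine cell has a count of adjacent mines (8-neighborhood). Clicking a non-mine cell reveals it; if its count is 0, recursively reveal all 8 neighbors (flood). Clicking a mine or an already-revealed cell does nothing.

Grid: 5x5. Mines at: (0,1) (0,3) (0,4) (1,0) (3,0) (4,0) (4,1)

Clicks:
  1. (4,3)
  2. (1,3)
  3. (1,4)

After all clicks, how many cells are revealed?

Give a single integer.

Answer: 15

Derivation:
Click 1 (4,3) count=0: revealed 15 new [(1,1) (1,2) (1,3) (1,4) (2,1) (2,2) (2,3) (2,4) (3,1) (3,2) (3,3) (3,4) (4,2) (4,3) (4,4)] -> total=15
Click 2 (1,3) count=2: revealed 0 new [(none)] -> total=15
Click 3 (1,4) count=2: revealed 0 new [(none)] -> total=15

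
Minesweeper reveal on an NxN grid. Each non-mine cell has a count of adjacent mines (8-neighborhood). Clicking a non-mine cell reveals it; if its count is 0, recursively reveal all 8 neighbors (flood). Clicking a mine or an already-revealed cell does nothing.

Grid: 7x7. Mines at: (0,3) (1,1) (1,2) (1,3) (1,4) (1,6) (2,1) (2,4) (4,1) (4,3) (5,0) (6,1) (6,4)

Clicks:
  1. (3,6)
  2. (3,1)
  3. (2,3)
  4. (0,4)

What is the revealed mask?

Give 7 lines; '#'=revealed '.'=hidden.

Click 1 (3,6) count=0: revealed 13 new [(2,5) (2,6) (3,4) (3,5) (3,6) (4,4) (4,5) (4,6) (5,4) (5,5) (5,6) (6,5) (6,6)] -> total=13
Click 2 (3,1) count=2: revealed 1 new [(3,1)] -> total=14
Click 3 (2,3) count=4: revealed 1 new [(2,3)] -> total=15
Click 4 (0,4) count=3: revealed 1 new [(0,4)] -> total=16

Answer: ....#..
.......
...#.##
.#..###
....###
....###
.....##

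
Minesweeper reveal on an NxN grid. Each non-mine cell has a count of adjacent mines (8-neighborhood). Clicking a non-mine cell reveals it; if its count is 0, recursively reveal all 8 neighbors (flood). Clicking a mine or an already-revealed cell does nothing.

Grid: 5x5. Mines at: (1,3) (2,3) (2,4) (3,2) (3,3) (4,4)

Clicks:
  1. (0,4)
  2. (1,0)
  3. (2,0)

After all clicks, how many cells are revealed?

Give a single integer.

Click 1 (0,4) count=1: revealed 1 new [(0,4)] -> total=1
Click 2 (1,0) count=0: revealed 13 new [(0,0) (0,1) (0,2) (1,0) (1,1) (1,2) (2,0) (2,1) (2,2) (3,0) (3,1) (4,0) (4,1)] -> total=14
Click 3 (2,0) count=0: revealed 0 new [(none)] -> total=14

Answer: 14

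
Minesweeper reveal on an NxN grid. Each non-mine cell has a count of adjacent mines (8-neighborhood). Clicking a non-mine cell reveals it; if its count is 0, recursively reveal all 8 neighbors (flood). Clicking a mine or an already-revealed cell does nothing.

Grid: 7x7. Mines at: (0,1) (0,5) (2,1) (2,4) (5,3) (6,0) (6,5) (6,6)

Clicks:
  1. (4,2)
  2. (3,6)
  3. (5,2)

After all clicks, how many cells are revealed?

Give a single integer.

Answer: 15

Derivation:
Click 1 (4,2) count=1: revealed 1 new [(4,2)] -> total=1
Click 2 (3,6) count=0: revealed 13 new [(1,5) (1,6) (2,5) (2,6) (3,4) (3,5) (3,6) (4,4) (4,5) (4,6) (5,4) (5,5) (5,6)] -> total=14
Click 3 (5,2) count=1: revealed 1 new [(5,2)] -> total=15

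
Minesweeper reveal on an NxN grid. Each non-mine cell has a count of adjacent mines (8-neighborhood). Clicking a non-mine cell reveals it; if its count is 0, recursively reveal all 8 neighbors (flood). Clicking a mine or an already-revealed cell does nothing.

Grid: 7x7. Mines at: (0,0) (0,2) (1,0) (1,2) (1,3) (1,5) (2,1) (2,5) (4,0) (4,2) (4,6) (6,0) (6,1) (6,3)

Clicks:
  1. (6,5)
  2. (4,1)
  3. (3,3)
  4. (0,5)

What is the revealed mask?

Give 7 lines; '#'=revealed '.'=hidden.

Answer: .....#.
.......
.......
...#...
.#.....
....###
....###

Derivation:
Click 1 (6,5) count=0: revealed 6 new [(5,4) (5,5) (5,6) (6,4) (6,5) (6,6)] -> total=6
Click 2 (4,1) count=2: revealed 1 new [(4,1)] -> total=7
Click 3 (3,3) count=1: revealed 1 new [(3,3)] -> total=8
Click 4 (0,5) count=1: revealed 1 new [(0,5)] -> total=9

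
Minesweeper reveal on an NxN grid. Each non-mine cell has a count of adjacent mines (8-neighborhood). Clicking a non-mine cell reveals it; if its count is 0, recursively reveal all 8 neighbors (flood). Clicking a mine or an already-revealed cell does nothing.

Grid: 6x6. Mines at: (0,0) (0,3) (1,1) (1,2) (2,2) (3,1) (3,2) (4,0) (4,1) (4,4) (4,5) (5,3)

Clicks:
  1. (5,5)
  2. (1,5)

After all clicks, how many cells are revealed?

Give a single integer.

Click 1 (5,5) count=2: revealed 1 new [(5,5)] -> total=1
Click 2 (1,5) count=0: revealed 11 new [(0,4) (0,5) (1,3) (1,4) (1,5) (2,3) (2,4) (2,5) (3,3) (3,4) (3,5)] -> total=12

Answer: 12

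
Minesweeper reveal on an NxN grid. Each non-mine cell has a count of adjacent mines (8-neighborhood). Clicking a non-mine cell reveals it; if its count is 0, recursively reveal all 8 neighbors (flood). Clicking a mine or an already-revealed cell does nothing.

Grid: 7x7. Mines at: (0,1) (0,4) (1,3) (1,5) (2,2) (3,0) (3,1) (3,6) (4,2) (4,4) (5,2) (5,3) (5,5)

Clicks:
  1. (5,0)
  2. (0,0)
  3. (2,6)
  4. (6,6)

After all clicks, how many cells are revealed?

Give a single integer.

Click 1 (5,0) count=0: revealed 6 new [(4,0) (4,1) (5,0) (5,1) (6,0) (6,1)] -> total=6
Click 2 (0,0) count=1: revealed 1 new [(0,0)] -> total=7
Click 3 (2,6) count=2: revealed 1 new [(2,6)] -> total=8
Click 4 (6,6) count=1: revealed 1 new [(6,6)] -> total=9

Answer: 9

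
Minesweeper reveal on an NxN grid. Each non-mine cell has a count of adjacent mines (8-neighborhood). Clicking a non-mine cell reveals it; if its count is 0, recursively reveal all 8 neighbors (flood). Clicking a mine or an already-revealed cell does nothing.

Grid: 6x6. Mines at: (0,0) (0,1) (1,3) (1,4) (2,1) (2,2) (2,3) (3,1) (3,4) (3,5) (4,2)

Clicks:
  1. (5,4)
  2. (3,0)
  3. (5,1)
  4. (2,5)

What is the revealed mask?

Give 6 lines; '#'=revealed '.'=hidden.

Click 1 (5,4) count=0: revealed 6 new [(4,3) (4,4) (4,5) (5,3) (5,4) (5,5)] -> total=6
Click 2 (3,0) count=2: revealed 1 new [(3,0)] -> total=7
Click 3 (5,1) count=1: revealed 1 new [(5,1)] -> total=8
Click 4 (2,5) count=3: revealed 1 new [(2,5)] -> total=9

Answer: ......
......
.....#
#.....
...###
.#.###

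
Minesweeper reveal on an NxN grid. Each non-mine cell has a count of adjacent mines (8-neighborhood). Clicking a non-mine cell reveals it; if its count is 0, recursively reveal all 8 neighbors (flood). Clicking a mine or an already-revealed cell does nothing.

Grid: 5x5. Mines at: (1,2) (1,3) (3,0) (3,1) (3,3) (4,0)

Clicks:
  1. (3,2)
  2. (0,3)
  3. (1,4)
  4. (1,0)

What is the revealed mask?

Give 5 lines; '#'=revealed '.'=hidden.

Answer: ##.#.
##..#
##...
..#..
.....

Derivation:
Click 1 (3,2) count=2: revealed 1 new [(3,2)] -> total=1
Click 2 (0,3) count=2: revealed 1 new [(0,3)] -> total=2
Click 3 (1,4) count=1: revealed 1 new [(1,4)] -> total=3
Click 4 (1,0) count=0: revealed 6 new [(0,0) (0,1) (1,0) (1,1) (2,0) (2,1)] -> total=9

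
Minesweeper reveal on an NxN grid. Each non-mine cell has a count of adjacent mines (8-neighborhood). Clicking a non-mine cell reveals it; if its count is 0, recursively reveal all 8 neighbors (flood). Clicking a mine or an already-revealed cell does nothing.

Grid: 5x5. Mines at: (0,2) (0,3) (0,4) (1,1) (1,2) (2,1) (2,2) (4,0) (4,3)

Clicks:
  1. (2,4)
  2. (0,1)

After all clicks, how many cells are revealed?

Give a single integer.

Answer: 7

Derivation:
Click 1 (2,4) count=0: revealed 6 new [(1,3) (1,4) (2,3) (2,4) (3,3) (3,4)] -> total=6
Click 2 (0,1) count=3: revealed 1 new [(0,1)] -> total=7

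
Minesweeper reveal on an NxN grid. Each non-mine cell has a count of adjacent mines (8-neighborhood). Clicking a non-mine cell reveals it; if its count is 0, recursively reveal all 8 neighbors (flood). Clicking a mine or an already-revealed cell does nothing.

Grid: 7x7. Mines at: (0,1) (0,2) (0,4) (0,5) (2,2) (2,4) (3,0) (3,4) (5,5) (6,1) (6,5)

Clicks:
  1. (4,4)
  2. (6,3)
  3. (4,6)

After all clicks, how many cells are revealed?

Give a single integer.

Answer: 15

Derivation:
Click 1 (4,4) count=2: revealed 1 new [(4,4)] -> total=1
Click 2 (6,3) count=0: revealed 13 new [(3,1) (3,2) (3,3) (4,1) (4,2) (4,3) (5,1) (5,2) (5,3) (5,4) (6,2) (6,3) (6,4)] -> total=14
Click 3 (4,6) count=1: revealed 1 new [(4,6)] -> total=15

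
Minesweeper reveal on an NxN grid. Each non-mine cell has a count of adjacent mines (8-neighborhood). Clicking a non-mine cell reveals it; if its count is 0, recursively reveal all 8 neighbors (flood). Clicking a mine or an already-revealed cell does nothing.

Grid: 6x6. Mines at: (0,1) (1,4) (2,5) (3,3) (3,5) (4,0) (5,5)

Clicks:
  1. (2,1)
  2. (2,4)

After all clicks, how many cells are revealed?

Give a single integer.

Answer: 10

Derivation:
Click 1 (2,1) count=0: revealed 9 new [(1,0) (1,1) (1,2) (2,0) (2,1) (2,2) (3,0) (3,1) (3,2)] -> total=9
Click 2 (2,4) count=4: revealed 1 new [(2,4)] -> total=10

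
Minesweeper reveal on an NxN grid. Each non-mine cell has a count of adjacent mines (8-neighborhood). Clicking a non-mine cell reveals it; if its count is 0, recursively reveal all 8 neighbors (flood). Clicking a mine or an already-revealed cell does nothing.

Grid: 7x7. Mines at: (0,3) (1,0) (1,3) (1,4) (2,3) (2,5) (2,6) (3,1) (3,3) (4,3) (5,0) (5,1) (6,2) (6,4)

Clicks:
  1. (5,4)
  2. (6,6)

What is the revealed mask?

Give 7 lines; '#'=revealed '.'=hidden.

Click 1 (5,4) count=2: revealed 1 new [(5,4)] -> total=1
Click 2 (6,6) count=0: revealed 10 new [(3,4) (3,5) (3,6) (4,4) (4,5) (4,6) (5,5) (5,6) (6,5) (6,6)] -> total=11

Answer: .......
.......
.......
....###
....###
....###
.....##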